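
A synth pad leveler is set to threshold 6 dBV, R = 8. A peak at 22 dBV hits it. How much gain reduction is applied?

Overshoot = 22 − 6 = 16 dB.
A 8:1 ratio leaves 2 dB of that excess.
So the signal is attenuated by 16 − 2 = 14 dB.

14 dB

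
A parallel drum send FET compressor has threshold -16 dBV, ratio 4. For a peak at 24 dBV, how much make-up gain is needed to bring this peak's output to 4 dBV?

10 dB

Without make-up, output = threshold + overshoot/4 = -16 + 10 = -6 dBV.
Gap to target: 10 dB.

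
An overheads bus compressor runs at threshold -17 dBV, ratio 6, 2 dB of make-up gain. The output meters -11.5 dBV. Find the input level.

4 dBV

Remove make-up: -11.5 − 2 = -13.5 dBV.
That's 3.5 dB above the -17 dBV threshold.
Input overshoot = R × output overshoot = 21 dB → input = -17 + 21 = 4 dBV.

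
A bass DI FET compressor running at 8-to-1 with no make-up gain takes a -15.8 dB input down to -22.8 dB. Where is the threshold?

-23.8 dB

Let T be the threshold. Output overshoot = (input overshoot)/R, so -22.8 − T = (-15.8 − T)/8.
8·(-22.8 − T) = -15.8 − T → 7·T = -182.4 − (-15.8) = -166.6.
T = -166.6/7 = -23.8 dB.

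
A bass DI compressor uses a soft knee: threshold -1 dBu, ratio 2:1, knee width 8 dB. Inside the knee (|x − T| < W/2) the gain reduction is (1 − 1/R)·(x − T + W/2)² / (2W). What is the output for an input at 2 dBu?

0.46875 dBu

x − T + W/2 = 2 − (-1) + 4 = 7.
GR = (1 − 1/2) × 7² / 16 = 0.5 × 49 / 16 = 1.53125 dB.
Output = 2 − 1.53125 = 0.46875 dBu.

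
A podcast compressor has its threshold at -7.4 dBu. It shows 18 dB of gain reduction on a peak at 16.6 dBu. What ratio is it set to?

Input overshoot = 16.6 − (-7.4) = 24 dB.
Output overshoot = 24 − 18 = 6 dB.
Ratio = input overshoot / output overshoot = 24 / 6 = 4.

4:1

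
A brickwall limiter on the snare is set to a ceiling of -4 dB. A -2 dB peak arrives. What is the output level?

At ∞:1, everything above -4 dB is held at the ceiling.

-4 dB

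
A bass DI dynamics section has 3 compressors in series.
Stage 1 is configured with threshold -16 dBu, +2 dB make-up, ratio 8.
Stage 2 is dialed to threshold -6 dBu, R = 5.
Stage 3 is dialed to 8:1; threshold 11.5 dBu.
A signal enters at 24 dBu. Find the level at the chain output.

-9 dBu

Stage 1: 40 dB above -16 dBu, reduced 8:1 to 5 dB above → -11 dBu; +2 dB make-up → -9 dBu.
Stage 2: -9 dBu ≤ -6 dBu, so stage 2 doesn't engage; output -9 dBu.
Stage 3: below threshold (-9 ≤ 11.5); passes unchanged; output -9 dBu.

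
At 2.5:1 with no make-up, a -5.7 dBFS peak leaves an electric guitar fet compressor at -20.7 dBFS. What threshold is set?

-30.7 dBFS

Gain reduction = -5.7 − (-20.7) = 15 dB; output overshoot = GR / (R − 1) = 15 / 1.5 = 10 dB.
Threshold = output − output overshoot = -20.7 − 10 = -30.7 dBFS.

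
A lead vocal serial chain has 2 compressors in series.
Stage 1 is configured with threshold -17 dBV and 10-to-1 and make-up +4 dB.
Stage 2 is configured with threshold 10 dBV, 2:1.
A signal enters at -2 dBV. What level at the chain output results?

-11.5 dBV

Stage 1: overshoot 15 dB → 15/10 = 1.5 dB → -15.5 dBV; +4 dB make-up → -11.5 dBV.
Stage 2: -11.5 dBV is at or below the 10 dBV threshold — no compression; output -11.5 dBV.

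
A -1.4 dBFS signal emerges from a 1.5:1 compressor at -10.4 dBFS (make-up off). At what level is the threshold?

-28.4 dBFS

Input is 27 dB above T (since output overshoot × R = input overshoot: (-10.4 − T)·1.5 = -1.4 − T gives T = -28.4 dBFS).
Check: -28.4 + (-1.4 − (-28.4))/1.5 = -28.4 + 18 = -10.4 dBFS. ✓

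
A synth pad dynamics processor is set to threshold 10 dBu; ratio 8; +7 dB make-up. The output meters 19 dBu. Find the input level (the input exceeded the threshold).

26 dBu

Stripping the +7 dB make-up gives 12 dBu at the gain stage.
The compressed level sits 12 − 10 = 2 dB over threshold.
Before 8:1 compression the overshoot was 2 × 8 = 16 dB, so input = 10 + 16 = 26 dBu.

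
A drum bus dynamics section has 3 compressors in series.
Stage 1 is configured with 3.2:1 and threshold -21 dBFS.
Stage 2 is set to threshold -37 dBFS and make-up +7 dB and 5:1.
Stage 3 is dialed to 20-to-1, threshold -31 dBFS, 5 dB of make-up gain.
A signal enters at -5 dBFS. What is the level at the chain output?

Stage 1: 16 dB above -21 dBFS, reduced 3.2:1 to 5 dB above → -16 dBFS.
Stage 2: overshoot 21 dB → 21/5 = 4.2 dB → -32.8 dBFS; +7 dB make-up → -25.8 dBFS.
Stage 3: 5.2 dB above -31 dBFS, reduced 20:1 to 0.26 dB above → -30.74 dBFS; +5 dB make-up → -25.74 dBFS.

-25.74 dBFS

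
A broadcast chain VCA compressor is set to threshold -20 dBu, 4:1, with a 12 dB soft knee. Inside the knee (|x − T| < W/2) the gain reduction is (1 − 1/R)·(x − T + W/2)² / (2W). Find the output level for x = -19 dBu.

x − T + W/2 = -19 − (-20) + 6 = 7.
GR = (1 − 1/4) × 7² / 24 = 0.75 × 49 / 24 = 1.53125 dB.
Output = -19 − 1.53125 = -20.53125 dBu.

-20.53125 dBu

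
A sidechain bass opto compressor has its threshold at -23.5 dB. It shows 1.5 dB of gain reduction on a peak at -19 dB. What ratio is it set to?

1.5:1

Input overshoot = -19 − (-23.5) = 4.5 dB.
Output overshoot = 4.5 − 1.5 = 3 dB.
Ratio = input overshoot / output overshoot = 4.5 / 3 = 1.5.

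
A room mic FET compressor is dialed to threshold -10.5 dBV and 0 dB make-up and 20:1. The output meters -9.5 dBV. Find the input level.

9.5 dBV

Post-compression overshoot = -9.5 − (-10.5) = 1 dB.
Undo the ratio: input overshoot = 1 × 20 = 20 dB, giving input = 9.5 dBV.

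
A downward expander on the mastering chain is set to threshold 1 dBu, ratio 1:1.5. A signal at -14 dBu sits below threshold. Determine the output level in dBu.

-21.5 dBu

The input is 15 dB below the 1 dBu threshold.
A 1:1.5 expander multiplies undershoot by 1.5: 15 × 1.5 = 22.5 dB below threshold.
Output = 1 − 22.5 = -21.5 dBu.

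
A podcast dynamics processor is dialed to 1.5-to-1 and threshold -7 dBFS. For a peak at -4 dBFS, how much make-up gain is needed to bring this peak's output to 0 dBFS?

The peak compresses to -7 + 3/1.5 = -5 dBFS.
To reach 0 dBFS requires 0 − (-5) = 5 dB of make-up.

5 dB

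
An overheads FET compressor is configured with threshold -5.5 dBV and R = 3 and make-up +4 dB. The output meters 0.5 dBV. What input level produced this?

Stripping the +4 dB make-up gives -3.5 dBV at the gain stage.
Post-compression overshoot = -3.5 − (-5.5) = 2 dB.
Before 3:1 compression the overshoot was 2 × 3 = 6 dB, so input = -5.5 + 6 = 0.5 dBV.

0.5 dBV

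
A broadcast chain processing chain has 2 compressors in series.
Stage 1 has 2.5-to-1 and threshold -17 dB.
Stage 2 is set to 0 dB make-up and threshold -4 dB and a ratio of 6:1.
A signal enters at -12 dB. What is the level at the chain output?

-15 dB

Stage 1: -12 dB is 5 dB over -17 dB; at 2.5:1 that becomes 2 dB over, giving -15 dB.
Stage 2: -15 dB ≤ -4 dB, so stage 2 doesn't engage; output -15 dB.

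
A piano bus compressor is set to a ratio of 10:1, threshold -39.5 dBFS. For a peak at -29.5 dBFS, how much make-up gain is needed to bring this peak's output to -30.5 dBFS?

8 dB

Without make-up, output = threshold + overshoot/10 = -39.5 + 1 = -38.5 dBFS.
Gap to target: 8 dB.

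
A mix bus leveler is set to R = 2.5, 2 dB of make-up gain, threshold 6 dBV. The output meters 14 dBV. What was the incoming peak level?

Before make-up, the level was 14 − 2 = 12 dBV.
The compressed level sits 12 − 6 = 6 dB over threshold.
Input overshoot = R × output overshoot = 15 dB → input = 6 + 15 = 21 dBV.

21 dBV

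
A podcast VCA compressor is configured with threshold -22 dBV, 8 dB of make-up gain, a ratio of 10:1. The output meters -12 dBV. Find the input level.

-2 dBV

Before make-up, the level was -12 − 8 = -20 dBV.
The compressed level sits -20 − (-22) = 2 dB over threshold.
Input overshoot = R × output overshoot = 20 dB → input = -22 + 20 = -2 dBV.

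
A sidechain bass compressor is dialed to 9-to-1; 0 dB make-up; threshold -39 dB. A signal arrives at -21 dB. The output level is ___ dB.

Overshoot: -21 − (-39) = 18 dB.
9:1 compression reduces that to 18/9 = 2 dB over.
Output = -39 + 2 = -37 dB.

-37 dB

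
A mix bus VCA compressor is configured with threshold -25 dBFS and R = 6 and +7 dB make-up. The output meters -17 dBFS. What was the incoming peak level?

-19 dBFS

Remove make-up: -17 − 7 = -24 dBFS.
That's 1 dB above the -25 dBFS threshold.
Input overshoot = R × output overshoot = 6 dB → input = -25 + 6 = -19 dBFS.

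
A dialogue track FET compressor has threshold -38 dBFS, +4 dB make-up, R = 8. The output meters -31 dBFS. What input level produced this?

-14 dBFS

Remove make-up: -31 − 4 = -35 dBFS.
The compressed level sits -35 − (-38) = 3 dB over threshold.
Undo the ratio: input overshoot = 3 × 8 = 24 dB, giving input = -14 dBFS.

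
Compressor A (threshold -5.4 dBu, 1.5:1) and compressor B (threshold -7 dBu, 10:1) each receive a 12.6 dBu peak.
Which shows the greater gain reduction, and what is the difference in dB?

A: GR = 18 − 18/1.5 = 6 dB.
B: GR = 19.6 − 19.6/10 = 17.64 dB.
B reduces 11.64 dB more.

B, by 11.64 dB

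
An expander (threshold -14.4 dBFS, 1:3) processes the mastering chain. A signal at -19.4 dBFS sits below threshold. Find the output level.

-29.4 dBFS

Undershoot = (-14.4) − (-19.4) = 5 dB.
At 1:3, that expands to 15 dB under threshold.
Output = -14.4 − 15 = -29.4 dBFS.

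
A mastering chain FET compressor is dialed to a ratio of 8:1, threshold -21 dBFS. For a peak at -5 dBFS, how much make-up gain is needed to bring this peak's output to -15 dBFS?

Overshoot 16 dB → 16/8 = 2 dB after compression, so the compressed level is -21 + 2 = -19 dBFS.
Make-up = target − compressed = -15 − (-19) = 4 dB.

4 dB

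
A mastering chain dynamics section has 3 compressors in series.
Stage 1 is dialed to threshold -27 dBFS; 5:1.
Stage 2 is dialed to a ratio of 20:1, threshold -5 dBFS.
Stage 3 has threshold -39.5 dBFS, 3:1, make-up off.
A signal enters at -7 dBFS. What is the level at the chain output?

-34 dBFS

Stage 1: 20 dB above -27 dBFS, reduced 5:1 to 4 dB above → -23 dBFS.
Stage 2: -23 dBFS is at or below the -5 dBFS threshold — no compression; output -23 dBFS.
Stage 3: -23 dBFS is 16.5 dB over -39.5 dBFS; at 3:1 that becomes 5.5 dB over, giving -34 dBFS.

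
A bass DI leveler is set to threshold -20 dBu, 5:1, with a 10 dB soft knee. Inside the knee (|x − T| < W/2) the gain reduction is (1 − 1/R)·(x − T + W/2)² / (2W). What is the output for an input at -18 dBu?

x − T + W/2 = -18 − (-20) + 5 = 7.
GR = (1 − 1/5) × 7² / 20 = 0.8 × 49 / 20 = 1.96 dB.
Output = -18 − 1.96 = -19.96 dBu.

-19.96 dBu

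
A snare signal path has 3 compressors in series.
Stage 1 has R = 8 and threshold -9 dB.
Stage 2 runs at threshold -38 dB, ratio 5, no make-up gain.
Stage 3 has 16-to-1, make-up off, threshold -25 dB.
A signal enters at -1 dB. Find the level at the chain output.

-32 dB

Stage 1: -1 dB is 8 dB over -9 dB; at 8:1 that becomes 1 dB over, giving -8 dB.
Stage 2: overshoot 30 dB → 30/5 = 6 dB → -32 dB.
Stage 3: below threshold (-32 ≤ -25); passes unchanged; output -32 dB.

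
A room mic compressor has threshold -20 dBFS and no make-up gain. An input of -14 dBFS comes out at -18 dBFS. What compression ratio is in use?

Input overshoot = -14 − (-20) = 6 dB; output overshoot = -18 − (-20) = 2 dB.
Ratio = 6 / 2 = 3.

3:1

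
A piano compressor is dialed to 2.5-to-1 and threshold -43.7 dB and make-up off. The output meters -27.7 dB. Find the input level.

-3.7 dB

Post-compression overshoot = -27.7 − (-43.7) = 16 dB.
Undo the ratio: input overshoot = 16 × 2.5 = 40 dB, giving input = -3.7 dB.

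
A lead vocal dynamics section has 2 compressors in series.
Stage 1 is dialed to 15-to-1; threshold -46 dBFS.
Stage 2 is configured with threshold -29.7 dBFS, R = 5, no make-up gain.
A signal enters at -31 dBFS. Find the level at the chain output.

-45 dBFS

Stage 1: overshoot 15 dB → 15/15 = 1 dB → -45 dBFS.
Stage 2: below threshold (-45 ≤ -29.7); passes unchanged; output -45 dBFS.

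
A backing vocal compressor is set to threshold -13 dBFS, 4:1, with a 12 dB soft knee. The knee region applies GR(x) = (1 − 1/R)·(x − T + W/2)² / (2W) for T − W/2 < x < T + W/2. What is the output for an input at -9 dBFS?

-12.125 dBFS

x − T + W/2 = -9 − (-13) + 6 = 10.
GR = (1 − 1/4) × 10² / 24 = 0.75 × 100 / 24 = 3.125 dB.
Output = -9 − 3.125 = -12.125 dBFS.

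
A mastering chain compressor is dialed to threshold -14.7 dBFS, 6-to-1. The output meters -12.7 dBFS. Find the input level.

That's 2 dB above the -14.7 dBFS threshold.
Input overshoot = R × output overshoot = 12 dB → input = -14.7 + 12 = -2.7 dBFS.

-2.7 dBFS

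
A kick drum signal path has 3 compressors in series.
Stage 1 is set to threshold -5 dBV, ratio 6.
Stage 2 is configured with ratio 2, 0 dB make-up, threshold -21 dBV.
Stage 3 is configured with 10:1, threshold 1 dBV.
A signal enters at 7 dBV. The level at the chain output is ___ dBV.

Stage 1: 12 dB above -5 dBV, reduced 6:1 to 2 dB above → -3 dBV.
Stage 2: 18 dB above -21 dBV, reduced 2:1 to 9 dB above → -12 dBV.
Stage 3: -12 dBV is at or below the 1 dBV threshold — no compression; output -12 dBV.

-12 dBV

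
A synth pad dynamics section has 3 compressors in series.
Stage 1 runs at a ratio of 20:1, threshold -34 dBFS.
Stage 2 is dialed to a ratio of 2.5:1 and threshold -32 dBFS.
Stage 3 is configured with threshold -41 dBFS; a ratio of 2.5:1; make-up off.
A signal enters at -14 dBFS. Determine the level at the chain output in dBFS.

-37.8 dBFS

Stage 1: 20 dB above -34 dBFS, reduced 20:1 to 1 dB above → -33 dBFS.
Stage 2: -33 dBFS is at or below the -32 dBFS threshold — no compression; output -33 dBFS.
Stage 3: -33 dBFS is 8 dB over -41 dBFS; at 2.5:1 that becomes 3.2 dB over, giving -37.8 dBFS.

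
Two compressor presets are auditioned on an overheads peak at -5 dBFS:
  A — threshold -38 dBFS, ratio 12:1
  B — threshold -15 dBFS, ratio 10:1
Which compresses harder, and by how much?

A, by 21.25 dB

A: GR = 33 − 33/12 = 30.25 dB.
B: GR = 10 − 10/10 = 9 dB.
A applies 21.25 dB more gain reduction.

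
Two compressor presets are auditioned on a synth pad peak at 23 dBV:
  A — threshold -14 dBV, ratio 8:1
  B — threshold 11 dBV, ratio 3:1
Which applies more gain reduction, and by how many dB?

A, by 24.375 dB

A: 37 dB over, compressed to 4.625 dB over, so 32.375 dB of GR.
B: 12 dB over, compressed to 4 dB over, so 8 dB of GR.
A applies 24.375 dB more gain reduction.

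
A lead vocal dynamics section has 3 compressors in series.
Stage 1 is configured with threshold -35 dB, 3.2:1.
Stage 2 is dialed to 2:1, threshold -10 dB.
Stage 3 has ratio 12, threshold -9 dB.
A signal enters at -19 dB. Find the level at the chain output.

-30 dB

Stage 1: 16 dB above -35 dB, reduced 3.2:1 to 5 dB above → -30 dB.
Stage 2: -30 dB is at or below the -10 dB threshold — no compression; output -30 dB.
Stage 3: -30 dB ≤ -9 dB, so stage 3 doesn't engage; output -30 dB.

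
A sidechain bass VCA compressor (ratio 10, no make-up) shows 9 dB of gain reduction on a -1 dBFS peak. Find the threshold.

Let T be the threshold. Output overshoot = (input overshoot)/R, so -10 − T = (-1 − T)/10.
10·(-10 − T) = -1 − T → 9·T = -100 − (-1) = -99.
T = -99/9 = -11 dBFS.

-11 dBFS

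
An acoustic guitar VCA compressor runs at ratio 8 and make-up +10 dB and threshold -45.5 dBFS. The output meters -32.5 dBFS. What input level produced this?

-21.5 dBFS

Before make-up, the level was -32.5 − 10 = -42.5 dBFS.
That's 3 dB above the -45.5 dBFS threshold.
Input overshoot = R × output overshoot = 24 dB → input = -45.5 + 24 = -21.5 dBFS.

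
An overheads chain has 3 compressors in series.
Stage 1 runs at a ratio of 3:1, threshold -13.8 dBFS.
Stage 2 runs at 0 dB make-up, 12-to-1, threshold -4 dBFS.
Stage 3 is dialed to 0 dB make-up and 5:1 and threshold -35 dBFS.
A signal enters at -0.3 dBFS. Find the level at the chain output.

Stage 1: overshoot 13.5 dB → 13.5/3 = 4.5 dB → -9.3 dBFS.
Stage 2: below threshold (-9.3 ≤ -4); passes unchanged; output -9.3 dBFS.
Stage 3: -9.3 dBFS is 25.7 dB over -35 dBFS; at 5:1 that becomes 5.14 dB over, giving -29.86 dBFS.

-29.86 dBFS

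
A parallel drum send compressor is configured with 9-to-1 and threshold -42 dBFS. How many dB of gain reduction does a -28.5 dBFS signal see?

The signal is 13.5 dB above threshold.
At 9:1, output sits 13.5/9 = 1.5 dB above threshold.
So the signal is attenuated by 13.5 − 1.5 = 12 dB.

12 dB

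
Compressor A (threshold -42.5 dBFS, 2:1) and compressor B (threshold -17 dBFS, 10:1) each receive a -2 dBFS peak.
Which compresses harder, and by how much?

A: overshoot 40.5 dB → output overshoot 20.25 dB → GR 20.25 dB.
B: overshoot 15 dB → output overshoot 1.5 dB → GR 13.5 dB.
A applies 6.75 dB more gain reduction.

A, by 6.75 dB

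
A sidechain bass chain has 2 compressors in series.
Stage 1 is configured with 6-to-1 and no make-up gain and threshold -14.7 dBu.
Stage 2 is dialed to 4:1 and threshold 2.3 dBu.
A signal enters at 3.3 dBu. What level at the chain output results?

Stage 1: 18 dB above -14.7 dBu, reduced 6:1 to 3 dB above → -11.7 dBu.
Stage 2: -11.7 dBu is at or below the 2.3 dBu threshold — no compression; output -11.7 dBu.

-11.7 dBu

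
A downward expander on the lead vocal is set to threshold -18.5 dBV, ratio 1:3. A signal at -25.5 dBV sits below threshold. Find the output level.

-39.5 dBV

Undershoot = (-18.5) − (-25.5) = 7 dB.
At 1:3, that expands to 21 dB under threshold.
Output = -18.5 − 21 = -39.5 dBV.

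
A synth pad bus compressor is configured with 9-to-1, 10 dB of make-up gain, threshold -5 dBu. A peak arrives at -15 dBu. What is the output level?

-15 dBu is 10 dB below the -5 dBu threshold, so no gain reduction is applied.
Make-up gain adds 10 dB: -15 + 10 = -5 dBu.

-5 dBu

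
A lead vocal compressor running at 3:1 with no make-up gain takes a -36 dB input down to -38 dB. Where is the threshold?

Gain reduction = -36 − (-38) = 2 dB; output overshoot = GR / (R − 1) = 2 / 2 = 1 dB.
Threshold = output − output overshoot = -38 − 1 = -39 dB.

-39 dB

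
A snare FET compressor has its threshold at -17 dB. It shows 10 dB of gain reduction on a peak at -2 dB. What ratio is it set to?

3:1

Input overshoot = -2 − (-17) = 15 dB.
Output overshoot = 15 − 10 = 5 dB.
Ratio = input overshoot / output overshoot = 15 / 5 = 3.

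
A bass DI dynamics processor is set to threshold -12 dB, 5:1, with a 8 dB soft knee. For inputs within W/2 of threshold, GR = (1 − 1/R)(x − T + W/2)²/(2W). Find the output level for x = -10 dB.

x − T + W/2 = -10 − (-12) + 4 = 6.
GR = (1 − 1/5) × 6² / 16 = 0.8 × 36 / 16 = 1.8 dB.
Output = -10 − 1.8 = -11.8 dB.

-11.8 dB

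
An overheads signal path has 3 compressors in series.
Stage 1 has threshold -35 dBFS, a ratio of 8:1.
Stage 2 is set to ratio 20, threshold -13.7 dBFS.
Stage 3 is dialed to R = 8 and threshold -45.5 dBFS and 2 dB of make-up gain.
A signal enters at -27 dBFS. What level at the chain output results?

Stage 1: 8 dB above -35 dBFS, reduced 8:1 to 1 dB above → -34 dBFS.
Stage 2: -34 dBFS is at or below the -13.7 dBFS threshold — no compression; output -34 dBFS.
Stage 3: 11.5 dB above -45.5 dBFS, reduced 8:1 to 1.4375 dB above → -44.0625 dBFS; +2 dB make-up → -42.0625 dBFS.

-42.0625 dBFS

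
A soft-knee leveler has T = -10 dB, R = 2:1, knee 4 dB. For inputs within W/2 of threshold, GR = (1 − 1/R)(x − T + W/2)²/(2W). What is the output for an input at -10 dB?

-10.25 dB

x − T + W/2 = -10 − (-10) + 2 = 2.
GR = (1 − 1/2) × 2² / 8 = 0.5 × 4 / 8 = 0.25 dB.
Output = -10 − 0.25 = -10.25 dB.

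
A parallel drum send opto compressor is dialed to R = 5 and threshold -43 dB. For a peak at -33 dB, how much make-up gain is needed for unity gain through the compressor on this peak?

Without make-up, output = threshold + overshoot/5 = -43 + 2 = -41 dB.
Gap to target: 8 dB.

8 dB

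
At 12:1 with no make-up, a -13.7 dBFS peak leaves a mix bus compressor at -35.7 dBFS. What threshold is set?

Input is 24 dB above T (since output overshoot × R = input overshoot: (-35.7 − T)·12 = -13.7 − T gives T = -37.7 dBFS).
Check: -37.7 + (-13.7 − (-37.7))/12 = -37.7 + 2 = -35.7 dBFS. ✓

-37.7 dBFS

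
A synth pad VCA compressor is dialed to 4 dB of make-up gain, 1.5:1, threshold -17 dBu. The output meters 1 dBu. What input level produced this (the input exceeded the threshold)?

4 dBu

Stripping the +4 dB make-up gives -3 dBu at the gain stage.
That's 14 dB above the -17 dBu threshold.
Undo the ratio: input overshoot = 14 × 1.5 = 21 dB, giving input = 4 dBu.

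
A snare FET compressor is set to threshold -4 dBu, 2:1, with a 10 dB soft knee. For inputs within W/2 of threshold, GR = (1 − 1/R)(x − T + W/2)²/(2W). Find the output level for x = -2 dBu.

x − T + W/2 = -2 − (-4) + 5 = 7.
GR = (1 − 1/2) × 7² / 20 = 0.5 × 49 / 20 = 1.225 dB.
Output = -2 − 1.225 = -3.225 dBu.

-3.225 dBu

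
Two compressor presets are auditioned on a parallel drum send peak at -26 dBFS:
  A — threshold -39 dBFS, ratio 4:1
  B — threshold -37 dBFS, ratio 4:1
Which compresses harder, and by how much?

A, by 1.5 dB

A: 13 dB over, compressed to 3.25 dB over, so 9.75 dB of GR.
B: 11 dB over, compressed to 2.75 dB over, so 8.25 dB of GR.
Difference: 1.5 dB in favour of A.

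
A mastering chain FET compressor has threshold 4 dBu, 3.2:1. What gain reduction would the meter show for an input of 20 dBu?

11 dB

Overshoot = 20 − 4 = 16 dB.
At 3.2:1, output sits 16/3.2 = 5 dB above threshold.
Gain reduction = 16 − 5 = 11 dB.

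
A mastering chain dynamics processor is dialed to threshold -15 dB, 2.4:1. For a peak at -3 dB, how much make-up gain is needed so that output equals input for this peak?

7 dB

The peak compresses to -15 + 12/2.4 = -10 dB.
To reach -3 dB requires -3 − (-10) = 7 dB of make-up.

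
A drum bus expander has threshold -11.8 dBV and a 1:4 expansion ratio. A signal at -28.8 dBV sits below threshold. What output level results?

-79.8 dBV

The input is 17 dB below the -11.8 dBV threshold.
A 1:4 expander multiplies undershoot by 4: 17 × 4 = 68 dB below threshold.
Output = -11.8 − 68 = -79.8 dBV.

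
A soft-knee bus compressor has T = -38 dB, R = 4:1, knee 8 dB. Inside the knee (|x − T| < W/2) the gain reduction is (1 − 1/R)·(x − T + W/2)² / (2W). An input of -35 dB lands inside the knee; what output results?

x − T + W/2 = -35 − (-38) + 4 = 7.
GR = (1 − 1/4) × 7² / 16 = 0.75 × 49 / 16 = 2.296875 dB.
Output = -35 − 2.296875 = -37.296875 dB.

-37.296875 dB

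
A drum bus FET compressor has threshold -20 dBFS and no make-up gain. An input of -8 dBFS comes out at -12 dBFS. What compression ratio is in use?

Input overshoot = -8 − (-20) = 12 dB; output overshoot = -12 − (-20) = 8 dB.
Ratio = 12 / 8 = 1.5.

1.5:1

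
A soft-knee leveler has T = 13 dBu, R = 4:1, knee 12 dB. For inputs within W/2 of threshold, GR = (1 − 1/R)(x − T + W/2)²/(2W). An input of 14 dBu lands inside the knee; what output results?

x − T + W/2 = 14 − 13 + 6 = 7.
GR = (1 − 1/4) × 7² / 24 = 0.75 × 49 / 24 = 1.53125 dB.
Output = 14 − 1.53125 = 12.46875 dBu.

12.46875 dBu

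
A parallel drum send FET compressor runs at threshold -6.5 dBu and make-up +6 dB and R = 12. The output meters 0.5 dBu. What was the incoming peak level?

5.5 dBu

Before make-up, the level was 0.5 − 6 = -5.5 dBu.
Post-compression overshoot = -5.5 − (-6.5) = 1 dB.
Input overshoot = R × output overshoot = 12 dB → input = -6.5 + 12 = 5.5 dBu.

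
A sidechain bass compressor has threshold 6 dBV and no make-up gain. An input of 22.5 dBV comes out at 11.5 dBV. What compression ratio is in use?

3:1

Input overshoot = 22.5 − 6 = 16.5 dB; output overshoot = 11.5 − 6 = 5.5 dB.
Ratio = 16.5 / 5.5 = 3.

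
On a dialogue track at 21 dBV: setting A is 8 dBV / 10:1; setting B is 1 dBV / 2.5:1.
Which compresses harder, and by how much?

B, by 0.3 dB

A: 13 dB over, compressed to 1.3 dB over, so 11.7 dB of GR.
B: 20 dB over, compressed to 8 dB over, so 12 dB of GR.
Difference: 0.3 dB in favour of B.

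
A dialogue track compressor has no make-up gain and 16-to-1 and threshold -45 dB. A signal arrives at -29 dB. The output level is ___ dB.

-44 dB

Overshoot: -29 − (-45) = 16 dB.
At 16:1 the overshoot is divided by 16, leaving 1 dB above threshold.
That puts the output at -44 dB.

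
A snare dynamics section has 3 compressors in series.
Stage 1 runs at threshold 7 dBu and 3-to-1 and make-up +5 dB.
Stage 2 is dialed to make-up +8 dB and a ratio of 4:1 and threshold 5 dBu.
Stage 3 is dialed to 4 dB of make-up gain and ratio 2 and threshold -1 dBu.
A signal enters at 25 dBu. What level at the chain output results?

11.625 dBu

Stage 1: 25 dBu is 18 dB over 7 dBu; at 3:1 that becomes 6 dB over, giving 13 dBu; +5 dB make-up → 18 dBu.
Stage 2: 18 dBu is 13 dB over 5 dBu; at 4:1 that becomes 3.25 dB over, giving 8.25 dBu; +8 dB make-up → 16.25 dBu.
Stage 3: overshoot 17.25 dB → 17.25/2 = 8.625 dB → 7.625 dBu; +4 dB make-up → 11.625 dBu.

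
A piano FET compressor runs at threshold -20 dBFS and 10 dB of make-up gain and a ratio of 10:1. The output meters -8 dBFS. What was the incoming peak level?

Before make-up, the level was -8 − 10 = -18 dBFS.
The compressed level sits -18 − (-20) = 2 dB over threshold.
Input overshoot = R × output overshoot = 20 dB → input = -20 + 20 = 0 dBFS.

0 dBFS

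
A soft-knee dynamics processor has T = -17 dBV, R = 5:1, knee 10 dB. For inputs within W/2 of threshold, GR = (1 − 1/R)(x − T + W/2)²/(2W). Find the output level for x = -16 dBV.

-17.44 dBV

x − T + W/2 = -16 − (-17) + 5 = 6.
GR = (1 − 1/5) × 6² / 20 = 0.8 × 36 / 20 = 1.44 dB.
Output = -16 − 1.44 = -17.44 dBV.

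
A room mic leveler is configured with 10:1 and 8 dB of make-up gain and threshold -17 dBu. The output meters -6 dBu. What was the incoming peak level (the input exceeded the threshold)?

13 dBu

Remove make-up: -6 − 8 = -14 dBu.
Post-compression overshoot = -14 − (-17) = 3 dB.
Before 10:1 compression the overshoot was 3 × 10 = 30 dB, so input = -17 + 30 = 13 dBu.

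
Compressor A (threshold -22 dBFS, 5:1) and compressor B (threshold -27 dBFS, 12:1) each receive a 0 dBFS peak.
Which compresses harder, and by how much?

A: GR = 22 − 22/5 = 17.6 dB.
B: GR = 27 − 27/12 = 24.75 dB.
B reduces 7.15 dB more.

B, by 7.15 dB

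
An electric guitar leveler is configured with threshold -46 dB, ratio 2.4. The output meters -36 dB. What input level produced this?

-22 dB

That's 10 dB above the -46 dB threshold.
Before 2.4:1 compression the overshoot was 10 × 2.4 = 24 dB, so input = -46 + 24 = -22 dB.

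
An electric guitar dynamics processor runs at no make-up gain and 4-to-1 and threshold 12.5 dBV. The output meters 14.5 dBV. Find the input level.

20.5 dBV

The compressed level sits 14.5 − 12.5 = 2 dB over threshold.
Undo the ratio: input overshoot = 2 × 4 = 8 dB, giving input = 20.5 dBV.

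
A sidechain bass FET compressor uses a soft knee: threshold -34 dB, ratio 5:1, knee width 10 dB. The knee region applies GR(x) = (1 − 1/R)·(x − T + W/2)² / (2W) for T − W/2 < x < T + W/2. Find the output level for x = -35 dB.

x − T + W/2 = -35 − (-34) + 5 = 4.
GR = (1 − 1/5) × 4² / 20 = 0.8 × 16 / 20 = 0.64 dB.
Output = -35 − 0.64 = -35.64 dB.

-35.64 dB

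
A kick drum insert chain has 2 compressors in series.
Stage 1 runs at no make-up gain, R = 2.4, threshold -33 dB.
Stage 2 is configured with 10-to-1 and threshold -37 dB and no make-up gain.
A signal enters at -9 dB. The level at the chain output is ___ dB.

Stage 1: overshoot 24 dB → 24/2.4 = 10 dB → -23 dB.
Stage 2: 14 dB above -37 dB, reduced 10:1 to 1.4 dB above → -35.6 dB.

-35.6 dB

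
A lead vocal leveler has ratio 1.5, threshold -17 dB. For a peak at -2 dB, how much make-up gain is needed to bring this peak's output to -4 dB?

Overshoot 15 dB → 15/1.5 = 10 dB after compression, so the compressed level is -17 + 10 = -7 dB.
Make-up = target − compressed = -4 − (-7) = 3 dB.

3 dB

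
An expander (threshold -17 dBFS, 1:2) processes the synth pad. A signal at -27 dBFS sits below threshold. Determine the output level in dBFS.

Below threshold, a 1:2 expander applies gain = (2−1)×(T − x) of attenuation.
(2−1) × 10 = 10 dB, so output = -27 − 10 = -37 dBFS.

-37 dBFS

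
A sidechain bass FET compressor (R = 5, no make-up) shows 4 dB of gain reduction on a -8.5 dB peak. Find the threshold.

Input is 5 dB above T (since output overshoot × R = input overshoot: (-12.5 − T)·5 = -8.5 − T gives T = -13.5 dB).
Check: -13.5 + (-8.5 − (-13.5))/5 = -13.5 + 1 = -12.5 dB. ✓

-13.5 dB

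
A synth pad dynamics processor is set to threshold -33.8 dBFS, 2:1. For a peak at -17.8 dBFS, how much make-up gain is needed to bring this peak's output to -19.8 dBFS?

The peak compresses to -33.8 + 16/2 = -25.8 dBFS.
To reach -19.8 dBFS requires -19.8 − (-25.8) = 6 dB of make-up.

6 dB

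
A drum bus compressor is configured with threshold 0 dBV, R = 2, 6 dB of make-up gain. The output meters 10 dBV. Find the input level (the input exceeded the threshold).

Stripping the +6 dB make-up gives 4 dBV at the gain stage.
That's 4 dB above the 0 dBV threshold.
Undo the ratio: input overshoot = 4 × 2 = 8 dB, giving input = 8 dBV.

8 dBV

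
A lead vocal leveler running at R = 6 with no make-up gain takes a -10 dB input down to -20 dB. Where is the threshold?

-22 dB

Gain reduction = -10 − (-20) = 10 dB; output overshoot = GR / (R − 1) = 10 / 5 = 2 dB.
Threshold = output − output overshoot = -20 − 2 = -22 dB.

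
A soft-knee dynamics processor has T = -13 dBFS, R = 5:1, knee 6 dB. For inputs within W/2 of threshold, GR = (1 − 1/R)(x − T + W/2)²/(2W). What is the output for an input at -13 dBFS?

x − T + W/2 = -13 − (-13) + 3 = 3.
GR = (1 − 1/5) × 3² / 12 = 0.8 × 9 / 12 = 0.6 dB.
Output = -13 − 0.6 = -13.6 dBFS.

-13.6 dBFS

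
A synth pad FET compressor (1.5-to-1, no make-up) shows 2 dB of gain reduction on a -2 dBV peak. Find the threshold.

Let T be the threshold. Output overshoot = (input overshoot)/R, so -4 − T = (-2 − T)/1.5.
1.5·(-4 − T) = -2 − T → 0.5·T = -6 − (-2) = -4.
T = -4/0.5 = -8 dBV.

-8 dBV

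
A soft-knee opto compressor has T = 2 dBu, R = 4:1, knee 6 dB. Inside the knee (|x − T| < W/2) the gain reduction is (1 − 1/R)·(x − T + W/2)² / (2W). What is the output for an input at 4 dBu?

2.4375 dBu

x − T + W/2 = 4 − 2 + 3 = 5.
GR = (1 − 1/4) × 5² / 12 = 0.75 × 25 / 12 = 1.5625 dB.
Output = 4 − 1.5625 = 2.4375 dBu.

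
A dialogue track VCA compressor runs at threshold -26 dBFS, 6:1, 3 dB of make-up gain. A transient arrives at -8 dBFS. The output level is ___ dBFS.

-20 dBFS

The input is 18 dB above the -26 dBFS threshold.
6:1 compression reduces that to 18/6 = 3 dB over.
So the level is -26 + 3 = -23 dBFS; make-up adds 3 dB, giving -20 dBFS.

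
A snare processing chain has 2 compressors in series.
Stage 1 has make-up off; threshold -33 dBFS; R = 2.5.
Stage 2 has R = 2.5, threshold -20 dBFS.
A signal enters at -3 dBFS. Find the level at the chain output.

-21 dBFS

Stage 1: 30 dB above -33 dBFS, reduced 2.5:1 to 12 dB above → -21 dBFS.
Stage 2: below threshold (-21 ≤ -20); passes unchanged; output -21 dBFS.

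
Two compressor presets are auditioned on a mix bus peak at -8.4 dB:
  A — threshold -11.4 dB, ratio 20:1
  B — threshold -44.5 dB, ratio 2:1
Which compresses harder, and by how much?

A: GR = 3 − 3/20 = 2.85 dB.
B: GR = 36.1 − 36.1/2 = 18.05 dB.
B reduces 15.2 dB more.

B, by 15.2 dB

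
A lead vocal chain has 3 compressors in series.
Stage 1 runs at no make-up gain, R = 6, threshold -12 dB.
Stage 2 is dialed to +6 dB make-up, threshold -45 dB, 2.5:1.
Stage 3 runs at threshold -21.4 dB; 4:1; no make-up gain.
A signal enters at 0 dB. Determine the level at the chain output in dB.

-25 dB

Stage 1: overshoot 12 dB → 12/6 = 2 dB → -10 dB.
Stage 2: overshoot 35 dB → 35/2.5 = 14 dB → -31 dB; +6 dB make-up → -25 dB.
Stage 3: below threshold (-25 ≤ -21.4); passes unchanged; output -25 dB.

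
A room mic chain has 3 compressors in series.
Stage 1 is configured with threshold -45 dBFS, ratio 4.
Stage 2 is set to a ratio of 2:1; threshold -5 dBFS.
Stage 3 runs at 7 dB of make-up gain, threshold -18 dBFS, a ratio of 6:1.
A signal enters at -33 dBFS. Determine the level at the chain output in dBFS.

-35 dBFS

Stage 1: 12 dB above -45 dBFS, reduced 4:1 to 3 dB above → -42 dBFS.
Stage 2: -42 dBFS is at or below the -5 dBFS threshold — no compression; output -42 dBFS.
Stage 3: -42 dBFS ≤ -18 dBFS, so stage 3 doesn't engage; make-up brings it to -35 dBFS.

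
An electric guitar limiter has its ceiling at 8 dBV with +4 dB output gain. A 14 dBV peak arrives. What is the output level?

12 dBV

The limiter clamps the peak to its 8 dBV ceiling.
Output gain then adds 4 dB: 8 + 4 = 12 dBV.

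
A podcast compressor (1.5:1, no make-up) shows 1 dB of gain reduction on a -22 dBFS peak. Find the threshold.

Input is 3 dB above T (since output overshoot × R = input overshoot: (-23 − T)·1.5 = -22 − T gives T = -25 dBFS).
Check: -25 + (-22 − (-25))/1.5 = -25 + 2 = -23 dBFS. ✓

-25 dBFS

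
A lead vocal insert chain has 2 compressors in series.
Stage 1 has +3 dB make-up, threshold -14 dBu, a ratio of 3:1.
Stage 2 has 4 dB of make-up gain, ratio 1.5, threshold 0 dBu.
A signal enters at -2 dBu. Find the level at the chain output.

Stage 1: overshoot 12 dB → 12/3 = 4 dB → -10 dBu; +3 dB make-up → -7 dBu.
Stage 2: below threshold (-7 ≤ 0); passes unchanged; make-up brings it to -3 dBu.

-3 dBu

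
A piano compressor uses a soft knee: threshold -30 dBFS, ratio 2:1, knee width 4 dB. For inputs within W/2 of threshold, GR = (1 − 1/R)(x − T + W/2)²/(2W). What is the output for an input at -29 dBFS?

x − T + W/2 = -29 − (-30) + 2 = 3.
GR = (1 − 1/2) × 3² / 8 = 0.5 × 9 / 8 = 0.5625 dB.
Output = -29 − 0.5625 = -29.5625 dBFS.

-29.5625 dBFS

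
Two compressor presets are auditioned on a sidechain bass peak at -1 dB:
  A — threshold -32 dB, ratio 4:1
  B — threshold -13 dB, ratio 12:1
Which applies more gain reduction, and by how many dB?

A, by 12.25 dB

A: overshoot 31 dB → output overshoot 7.75 dB → GR 23.25 dB.
B: overshoot 12 dB → output overshoot 1 dB → GR 11 dB.
Difference: 12.25 dB in favour of A.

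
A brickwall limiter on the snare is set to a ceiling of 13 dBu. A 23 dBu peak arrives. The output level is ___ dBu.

13 dBu

At ∞:1, everything above 13 dBu is held at the ceiling.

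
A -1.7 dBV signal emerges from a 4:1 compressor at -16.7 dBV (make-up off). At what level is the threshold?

Input is 20 dB above T (since output overshoot × R = input overshoot: (-16.7 − T)·4 = -1.7 − T gives T = -21.7 dBV).
Check: -21.7 + (-1.7 − (-21.7))/4 = -21.7 + 5 = -16.7 dBV. ✓

-21.7 dBV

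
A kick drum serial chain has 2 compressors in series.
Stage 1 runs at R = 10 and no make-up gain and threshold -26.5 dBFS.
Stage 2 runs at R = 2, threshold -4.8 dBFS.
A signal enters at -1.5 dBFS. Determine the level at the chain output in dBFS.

Stage 1: 25 dB above -26.5 dBFS, reduced 10:1 to 2.5 dB above → -24 dBFS.
Stage 2: below threshold (-24 ≤ -4.8); passes unchanged; output -24 dBFS.

-24 dBFS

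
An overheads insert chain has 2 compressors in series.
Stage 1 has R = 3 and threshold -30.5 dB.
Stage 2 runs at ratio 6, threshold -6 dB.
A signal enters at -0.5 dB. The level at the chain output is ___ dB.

Stage 1: overshoot 30 dB → 30/3 = 10 dB → -20.5 dB.
Stage 2: -20.5 dB ≤ -6 dB, so stage 2 doesn't engage; output -20.5 dB.

-20.5 dB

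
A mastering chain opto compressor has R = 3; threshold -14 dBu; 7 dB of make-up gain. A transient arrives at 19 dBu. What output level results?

4 dBu

The input is 33 dB above the -14 dBu threshold.
3:1 compression reduces that to 33/3 = 11 dB over.
So the level is -14 + 11 = -3 dBu; make-up adds 7 dB, giving 4 dBu.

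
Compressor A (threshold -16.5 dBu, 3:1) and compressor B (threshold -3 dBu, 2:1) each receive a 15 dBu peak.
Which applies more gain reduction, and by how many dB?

A, by 12 dB

A: 31.5 dB over, compressed to 10.5 dB over, so 21 dB of GR.
B: 18 dB over, compressed to 9 dB over, so 9 dB of GR.
Difference: 12 dB in favour of A.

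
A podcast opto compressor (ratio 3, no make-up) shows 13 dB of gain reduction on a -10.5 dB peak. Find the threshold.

-30 dB

Input is 19.5 dB above T (since output overshoot × R = input overshoot: (-23.5 − T)·3 = -10.5 − T gives T = -30 dB).
Check: -30 + (-10.5 − (-30))/3 = -30 + 6.5 = -23.5 dB. ✓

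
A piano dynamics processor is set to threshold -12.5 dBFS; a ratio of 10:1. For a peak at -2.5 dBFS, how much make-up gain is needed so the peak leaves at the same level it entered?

9 dB

The peak compresses to -12.5 + 10/10 = -11.5 dBFS.
To reach -2.5 dBFS requires -2.5 − (-11.5) = 9 dB of make-up.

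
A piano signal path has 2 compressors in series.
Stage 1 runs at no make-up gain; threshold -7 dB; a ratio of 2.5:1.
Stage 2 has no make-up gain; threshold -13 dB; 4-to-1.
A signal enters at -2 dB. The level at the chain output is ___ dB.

-11 dB

Stage 1: overshoot 5 dB → 5/2.5 = 2 dB → -5 dB.
Stage 2: overshoot 8 dB → 8/4 = 2 dB → -11 dB.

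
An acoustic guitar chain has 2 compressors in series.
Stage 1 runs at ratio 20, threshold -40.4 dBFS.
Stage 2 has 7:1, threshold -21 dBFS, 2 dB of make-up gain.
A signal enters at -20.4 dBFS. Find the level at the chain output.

-37.4 dBFS

Stage 1: 20 dB above -40.4 dBFS, reduced 20:1 to 1 dB above → -39.4 dBFS.
Stage 2: below threshold (-39.4 ≤ -21); passes unchanged; make-up brings it to -37.4 dBFS.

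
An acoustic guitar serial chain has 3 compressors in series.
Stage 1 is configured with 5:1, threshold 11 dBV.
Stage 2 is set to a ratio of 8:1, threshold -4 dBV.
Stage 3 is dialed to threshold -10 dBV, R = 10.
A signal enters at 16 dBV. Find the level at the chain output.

-9.2 dBV

Stage 1: 16 dBV is 5 dB over 11 dBV; at 5:1 that becomes 1 dB over, giving 12 dBV.
Stage 2: overshoot 16 dB → 16/8 = 2 dB → -2 dBV.
Stage 3: 8 dB above -10 dBV, reduced 10:1 to 0.8 dB above → -9.2 dBV.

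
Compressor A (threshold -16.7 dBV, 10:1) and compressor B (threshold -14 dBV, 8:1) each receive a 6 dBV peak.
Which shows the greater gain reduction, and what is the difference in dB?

A, by 2.93 dB

A: overshoot 22.7 dB → output overshoot 2.27 dB → GR 20.43 dB.
B: overshoot 20 dB → output overshoot 2.5 dB → GR 17.5 dB.
Difference: 2.93 dB in favour of A.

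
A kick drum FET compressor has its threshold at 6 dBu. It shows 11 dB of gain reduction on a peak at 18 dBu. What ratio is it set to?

12:1

Input overshoot = 18 − 6 = 12 dB.
Output overshoot = 12 − 11 = 1 dB.
Ratio = input overshoot / output overshoot = 12 / 1 = 12.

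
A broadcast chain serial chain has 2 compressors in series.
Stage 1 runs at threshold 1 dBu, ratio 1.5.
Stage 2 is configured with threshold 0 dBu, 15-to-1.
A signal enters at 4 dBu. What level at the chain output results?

0.2 dBu

Stage 1: overshoot 3 dB → 3/1.5 = 2 dB → 3 dBu.
Stage 2: overshoot 3 dB → 3/15 = 0.2 dB → 0.2 dBu.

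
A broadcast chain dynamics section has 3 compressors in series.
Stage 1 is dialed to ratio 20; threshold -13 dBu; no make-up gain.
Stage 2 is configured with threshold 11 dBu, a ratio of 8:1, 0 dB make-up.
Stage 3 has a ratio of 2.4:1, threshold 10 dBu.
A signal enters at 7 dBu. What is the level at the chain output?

-12 dBu

Stage 1: overshoot 20 dB → 20/20 = 1 dB → -12 dBu.
Stage 2: below threshold (-12 ≤ 11); passes unchanged; output -12 dBu.
Stage 3: -12 dBu ≤ 10 dBu, so stage 3 doesn't engage; output -12 dBu.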